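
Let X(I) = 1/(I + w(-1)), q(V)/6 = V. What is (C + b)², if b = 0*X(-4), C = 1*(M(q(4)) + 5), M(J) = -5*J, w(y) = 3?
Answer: 13225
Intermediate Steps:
q(V) = 6*V
X(I) = 1/(3 + I) (X(I) = 1/(I + 3) = 1/(3 + I))
C = -115 (C = 1*(-30*4 + 5) = 1*(-5*24 + 5) = 1*(-120 + 5) = 1*(-115) = -115)
b = 0 (b = 0/(3 - 4) = 0/(-1) = 0*(-1) = 0)
(C + b)² = (-115 + 0)² = (-115)² = 13225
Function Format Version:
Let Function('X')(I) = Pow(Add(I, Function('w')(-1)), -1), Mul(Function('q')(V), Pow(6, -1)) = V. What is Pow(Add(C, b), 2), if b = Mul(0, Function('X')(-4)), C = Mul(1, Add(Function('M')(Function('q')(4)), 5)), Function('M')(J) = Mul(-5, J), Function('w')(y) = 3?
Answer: 13225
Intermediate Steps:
Function('q')(V) = Mul(6, V)
Function('X')(I) = Pow(Add(3, I), -1) (Function('X')(I) = Pow(Add(I, 3), -1) = Pow(Add(3, I), -1))
C = -115 (C = Mul(1, Add(Mul(-5, Mul(6, 4)), 5)) = Mul(1, Add(Mul(-5, 24), 5)) = Mul(1, Add(-120, 5)) = Mul(1, -115) = -115)
b = 0 (b = Mul(0, Pow(Add(3, -4), -1)) = Mul(0, Pow(-1, -1)) = Mul(0, -1) = 0)
Pow(Add(C, b), 2) = Pow(Add(-115, 0), 2) = Pow(-115, 2) = 13225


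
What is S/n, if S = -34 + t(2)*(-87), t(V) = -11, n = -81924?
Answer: -923/81924 ≈ -0.011267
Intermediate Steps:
S = 923 (S = -34 - 11*(-87) = -34 + 957 = 923)
S/n = 923/(-81924) = 923*(-1/81924) = -923/81924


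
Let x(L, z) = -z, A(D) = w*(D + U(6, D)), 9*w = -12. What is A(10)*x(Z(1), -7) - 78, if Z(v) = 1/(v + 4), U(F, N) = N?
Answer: -794/3 ≈ -264.67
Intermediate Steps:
w = -4/3 (w = (⅑)*(-12) = -4/3 ≈ -1.3333)
Z(v) = 1/(4 + v)
A(D) = -8*D/3 (A(D) = -4*(D + D)/3 = -8*D/3)
A(10)*x(Z(1), -7) - 78 = (-8/3*10)*(-1*(-7)) - 78 = -80/3*7 - 78 = -560/3 - 78 = -794/3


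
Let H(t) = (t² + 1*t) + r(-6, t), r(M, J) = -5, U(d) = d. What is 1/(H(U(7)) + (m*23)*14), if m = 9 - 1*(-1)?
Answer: 1/3271 ≈ 0.00030572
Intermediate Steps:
m = 10 (m = 9 + 1 = 10)
H(t) = -5 + t + t² (H(t) = (t² + 1*t) - 5 = (t² + t) - 5 = (t + t²) - 5 = -5 + t + t²)
1/(H(U(7)) + (m*23)*14) = 1/((-5 + 7 + 7²) + (10*23)*14) = 1/((-5 + 7 + 49) + 230*14) = 1/(51 + 3220) = 1/3271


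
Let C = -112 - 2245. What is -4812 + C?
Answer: -7169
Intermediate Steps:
C = -2357
-4812 + C = -4812 - 2357 = -7169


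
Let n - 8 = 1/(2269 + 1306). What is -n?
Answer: -28601/3575 ≈ -8.0003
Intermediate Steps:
n = 28601/3575 (n = 8 + 1/(2269 + 1306) = 8 + 1/3575 = 28601/3575 ≈ 8.0003)
-n = -1*28601/3575 = -28601/3575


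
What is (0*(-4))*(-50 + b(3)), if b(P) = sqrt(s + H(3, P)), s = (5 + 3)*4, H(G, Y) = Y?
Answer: 0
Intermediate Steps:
s = 32 (s = 8*4 = 32)
b(P) = sqrt(32 + P)
(0*(-4))*(-50 + b(3)) = (0*(-4))*(-50 + sqrt(32 + 3)) = 0*(-50 + sqrt(35)) = 0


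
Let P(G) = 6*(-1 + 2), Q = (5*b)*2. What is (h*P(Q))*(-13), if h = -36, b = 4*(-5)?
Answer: 2808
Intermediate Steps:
b = -20
Q = -200 (Q = (5*(-20))*2 = -100*2 = -200)
P(G) = 6 (P(G) = 6*1 = 6)
(h*P(Q))*(-13) = -36*6*(-13) = -216*(-13) = 2808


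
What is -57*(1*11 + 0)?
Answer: -627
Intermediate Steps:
-57*(1*11 + 0) = -57*(11 + 0) = -57*11 = -627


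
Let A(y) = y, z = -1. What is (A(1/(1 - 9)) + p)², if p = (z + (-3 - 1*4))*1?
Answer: 4225/64 ≈ 66.016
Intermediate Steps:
p = -8 (p = (-1 + (-3 - 1*4))*1 = (-1 + (-3 - 4))*1 = (-1 - 7)*1 = -8*1 = -8)
(A(1/(1 - 9)) + p)² = (1/(1 - 9) - 8)² = (1/(-8) - 8)² = (-⅛ - 8)² = (-65/8)² = 4225/64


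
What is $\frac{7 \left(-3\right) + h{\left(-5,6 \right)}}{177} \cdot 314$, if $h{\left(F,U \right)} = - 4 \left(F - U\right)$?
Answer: $\frac{7222}{177} \approx 40.802$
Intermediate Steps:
$h{\left(F,U \right)} = - 4 F + 4 U$
$\frac{7 \left(-3\right) + h{\left(-5,6 \right)}}{177} \cdot 314 = \frac{7 \left(-3\right) + \left(\left(-4\right) \left(-5\right) + 4 \cdot 6\right)}{177} \cdot 314 = \left(-21 + \left(20 + 24\right)\right) \frac{1}{177} \cdot 314 = \left(-21 + 44\right) \frac{1}{177} \cdot 314 = 23 \cdot \frac{1}{177} \cdot 314 = \frac{23}{177} \cdot 314 = \frac{7222}{177}$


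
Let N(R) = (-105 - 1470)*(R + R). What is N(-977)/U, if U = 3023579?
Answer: 3077550/3023579 ≈ 1.0178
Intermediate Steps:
N(R) = -3150*R
N(-977)/U = -3150*(-977)/3023579 = 3077550*(1/3023579) = 3077550/3023579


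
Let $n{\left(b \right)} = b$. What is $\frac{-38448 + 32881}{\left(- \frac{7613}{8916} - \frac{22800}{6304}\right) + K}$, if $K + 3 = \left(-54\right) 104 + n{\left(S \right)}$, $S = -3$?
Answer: $\frac{9778168284}{9882625555} \approx 0.98943$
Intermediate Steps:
$K = -5622$ ($K = -3 - 5619 = -5622$)
$\frac{-38448 + 32881}{\left(- \frac{7613}{8916} - \frac{22800}{6304}\right) + K} = \frac{-38448 + 32881}{\left(- \frac{7613}{8916} - \frac{22800}{6304}\right) - 5622} = - \frac{5567}{\left(\left(-7613\right) \frac{1}{8916} - \frac{1425}{394}\right) - 5622} = - \frac{5567}{\left(- \frac{7613}{8916} - \frac{1425}{394}\right) - 5622} = - \frac{5567}{- \frac{7852411}{1756452} - 5622} = - \frac{5567}{- \frac{9882625555}{1756452}} = \left(-5567\right) \left(- \frac{1756452}{9882625555}\right) = \frac{9778168284}{9882625555}$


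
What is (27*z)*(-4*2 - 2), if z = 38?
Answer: -10260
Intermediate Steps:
(27*z)*(-4*2 - 2) = (27*38)*(-4*2 - 2) = 1026*(-8 - 2) = 1026*(-10) = -10260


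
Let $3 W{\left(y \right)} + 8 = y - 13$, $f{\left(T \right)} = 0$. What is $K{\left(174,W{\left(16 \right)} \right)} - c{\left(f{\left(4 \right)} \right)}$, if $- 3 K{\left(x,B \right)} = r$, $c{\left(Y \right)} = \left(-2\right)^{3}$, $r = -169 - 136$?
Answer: $\frac{329}{3} \approx 109.67$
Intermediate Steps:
$r = -305$ ($r = -169 - 136 = -305$)
$c{\left(Y \right)} = -8$
$W{\left(y \right)} = -7 + \frac{y}{3}$ ($W{\left(y \right)} = - \frac{8}{3} + \frac{y - 13}{3} = - \frac{8}{3} + \frac{-13 + y}{3} = - \frac{8}{3} + \left(- \frac{13}{3} + \frac{y}{3}\right) = -7 + \frac{y}{3}$)
$K{\left(x,B \right)} = \frac{305}{3}$ ($K{\left(x,B \right)} = \left(- \frac{1}{3}\right) \left(-305\right) = \frac{305}{3}$)
$K{\left(174,W{\left(16 \right)} \right)} - c{\left(f{\left(4 \right)} \right)} = \frac{305}{3} - -8 = \frac{305}{3} + 8 = \frac{329}{3}$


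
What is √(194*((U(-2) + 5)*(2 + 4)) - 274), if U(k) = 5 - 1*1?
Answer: √10202 ≈ 101.00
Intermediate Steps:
U(k) = 4 (U(k) = 5 - 1 = 4)
√(194*((U(-2) + 5)*(2 + 4)) - 274) = √(194*((4 + 5)*(2 + 4)) - 274) = √(194*(9*6) - 274) = √(194*54 - 274) = √(10476 - 274) = √10202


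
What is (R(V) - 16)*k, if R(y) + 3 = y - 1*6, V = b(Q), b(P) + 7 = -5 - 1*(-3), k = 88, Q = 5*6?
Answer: -2992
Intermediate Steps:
Q = 30
b(P) = -9 (b(P) = -7 + (-5 - 1*(-3)) = -7 + (-5 + 3) = -7 - 2 = -9)
V = -9
R(y) = -9 + y (R(y) = -3 + (y - 1*6) = -3 + (y - 6) = -3 + (-6 + y) = -9 + y)
(R(V) - 16)*k = ((-9 - 9) - 16)*88 = (-18 - 16)*88 = -34*88 = -2992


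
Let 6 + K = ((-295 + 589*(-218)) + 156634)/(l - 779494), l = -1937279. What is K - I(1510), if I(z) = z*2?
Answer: -8220983035/2716773 ≈ -3026.0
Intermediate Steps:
I(z) = 2*z
K = -16328575/2716773 (K = -6 + ((-295 + 589*(-218)) + 156634)/(-1937279 - 779494) = -6 + ((-295 - 128402) + 156634)/(-2716773) = -6 + (-128697 + 156634)*(-1/2716773) = -6 + 27937*(-1/2716773) = -6 - 27937/2716773 = -16328575/2716773 ≈ -6.0103)
K - I(1510) = -16328575/2716773 - 2*1510 = -16328575/2716773 - 1*3020 = -16328575/2716773 - 3020 = -8220983035/2716773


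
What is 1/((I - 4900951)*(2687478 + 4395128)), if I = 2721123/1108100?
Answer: -554050/19231899685828396031 ≈ -2.8809e-14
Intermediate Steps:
I = 2721123/1108100 (I = 2721123*(1/1108100) = 2721123/1108100 ≈ 2.4557)
1/((I - 4900951)*(2687478 + 4395128)) = 1/((2721123/1108100 - 4900951)*(2687478 + 4395128)) = 1/(-5430741081977/1108100*7082606) = 1/(-19231899685828396031/554050) = -554050/19231899685828396031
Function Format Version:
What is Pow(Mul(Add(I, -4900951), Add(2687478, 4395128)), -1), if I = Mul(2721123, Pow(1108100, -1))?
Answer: Rational(-554050, 19231899685828396031) ≈ -2.8809e-14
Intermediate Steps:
I = Rational(2721123, 1108100) (I = Mul(2721123, Rational(1, 1108100)) = Rational(2721123, 1108100) ≈ 2.4557)
Pow(Mul(Add(I, -4900951), Add(2687478, 4395128)), -1) = Pow(Mul(Add(Rational(2721123, 1108100), -4900951), Add(2687478, 4395128)), -1) = Pow(Mul(Rational(-5430741081977, 1108100), 7082606), -1) = Pow(Rational(-19231899685828396031, 554050), -1) = Rational(-554050, 19231899685828396031)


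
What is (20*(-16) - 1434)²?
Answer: 3076516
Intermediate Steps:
(20*(-16) - 1434)² = (-320 - 1434)² = (-1754)² = 3076516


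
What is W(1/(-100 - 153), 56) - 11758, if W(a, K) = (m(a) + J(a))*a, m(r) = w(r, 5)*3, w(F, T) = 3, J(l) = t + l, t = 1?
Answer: -752620351/64009 ≈ -11758.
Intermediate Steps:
J(l) = 1 + l
m(r) = 9 (m(r) = 3*3 = 9)
W(a, K) = a*(10 + a) (W(a, K) = (9 + (1 + a))*a = (10 + a)*a = a*(10 + a))
W(1/(-100 - 153), 56) - 11758 = (10 + 1/(-100 - 153))/(-100 - 153) - 11758 = (10 + 1/(-253))/(-253) - 11758 = -(10 - 1/253)/253 - 11758 = -1/253*2529/253 - 11758 = -2529/64009 - 11758 = -752620351/64009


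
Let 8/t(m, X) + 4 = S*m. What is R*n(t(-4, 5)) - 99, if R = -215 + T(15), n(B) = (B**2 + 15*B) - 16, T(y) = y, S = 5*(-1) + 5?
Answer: 8301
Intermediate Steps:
S = 0 (S = -5 + 5 = 0)
t(m, X) = -2 (t(m, X) = 8/(-4 + 0*m) = 8/(-4 + 0) = 8/(-4) = 8*(-1/4) = -2)
n(B) = -16 + B**2 + 15*B
R = -200 (R = -215 + 15 = -200)
R*n(t(-4, 5)) - 99 = -200*(-16 + (-2)**2 + 15*(-2)) - 99 = -200*(-16 + 4 - 30) - 99 = -200*(-42) - 99 = 8400 - 99 = 8301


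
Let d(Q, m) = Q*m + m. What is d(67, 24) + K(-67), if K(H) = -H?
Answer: 1699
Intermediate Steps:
d(Q, m) = m + Q*m
d(67, 24) + K(-67) = 24*(1 + 67) - 1*(-67) = 24*68 + 67 = 1632 + 67 = 1699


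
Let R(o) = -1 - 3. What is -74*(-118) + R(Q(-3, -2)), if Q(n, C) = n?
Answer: 8728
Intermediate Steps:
R(o) = -4
-74*(-118) + R(Q(-3, -2)) = -74*(-118) - 4 = 8732 - 4 = 8728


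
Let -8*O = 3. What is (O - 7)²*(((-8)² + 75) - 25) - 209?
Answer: 191729/32 ≈ 5991.5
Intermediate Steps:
O = -3/8 (O = -⅛*3 = -3/8 ≈ -0.37500)
(O - 7)²*(((-8)² + 75) - 25) - 209 = (-3/8 - 7)²*(((-8)² + 75) - 25) - 209 = (-59/8)²*((64 + 75) - 25) - 209 = 3481*(139 - 25)/64 - 209 = (3481/64)*114 - 209 = 198417/32 - 209 = 191729/32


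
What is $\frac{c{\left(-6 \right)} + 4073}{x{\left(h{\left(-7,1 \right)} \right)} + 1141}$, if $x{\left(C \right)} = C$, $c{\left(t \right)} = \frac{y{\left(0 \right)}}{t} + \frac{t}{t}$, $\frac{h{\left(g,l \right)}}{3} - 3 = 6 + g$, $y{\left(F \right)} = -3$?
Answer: $\frac{8149}{2294} \approx 3.5523$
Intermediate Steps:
$h{\left(g,l \right)} = 27 + 3 g$ ($h{\left(g,l \right)} = 9 + 3 \left(6 + g\right) = 9 + \left(18 + 3 g\right) = 27 + 3 g$)
$c{\left(t \right)} = 1 - \frac{3}{t}$ ($c{\left(t \right)} = - \frac{3}{t} + \frac{t}{t} = - \frac{3}{t} + 1 = 1 - \frac{3}{t}$)
$\frac{c{\left(-6 \right)} + 4073}{x{\left(h{\left(-7,1 \right)} \right)} + 1141} = \frac{\frac{-3 - 6}{-6} + 4073}{\left(27 + 3 \left(-7\right)\right) + 1141} = \frac{\left(- \frac{1}{6}\right) \left(-9\right) + 4073}{\left(27 - 21\right) + 1141} = \frac{\frac{3}{2} + 4073}{6 + 1141} = \frac{8149}{2 \cdot 1147} = \frac{8149}{2} \cdot \frac{1}{1147} = \frac{8149}{2294}$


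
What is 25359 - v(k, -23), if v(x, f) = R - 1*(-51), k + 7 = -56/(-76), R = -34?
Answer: 25342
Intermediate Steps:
k = -119/19 (k = -7 - 56/(-76) = -7 - 56*(-1/76) = -7 + 14/19 = -119/19 ≈ -6.2632)
v(x, f) = 17 (v(x, f) = -34 - 1*(-51) = -34 + 51 = 17)
25359 - v(k, -23) = 25359 - 1*17 = 25359 - 17 = 25342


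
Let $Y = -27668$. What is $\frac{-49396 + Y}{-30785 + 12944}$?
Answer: $\frac{1352}{313} \approx 4.3195$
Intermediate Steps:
$\frac{-49396 + Y}{-30785 + 12944} = \frac{-49396 - 27668}{-30785 + 12944} = - \frac{77064}{-17841} = \left(-77064\right) \left(- \frac{1}{17841}\right) = \frac{1352}{313}$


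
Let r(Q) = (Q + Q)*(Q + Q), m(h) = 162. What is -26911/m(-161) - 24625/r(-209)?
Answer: -2352993407/14152644 ≈ -166.26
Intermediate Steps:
r(Q) = 4*Q² (r(Q) = (2*Q)*(2*Q) = 4*Q²)
-26911/m(-161) - 24625/r(-209) = -26911/162 - 24625/(4*(-209)²) = -26911*1/162 - 24625/(4*43681) = -26911/162 - 24625/174724 = -2352993407/14152644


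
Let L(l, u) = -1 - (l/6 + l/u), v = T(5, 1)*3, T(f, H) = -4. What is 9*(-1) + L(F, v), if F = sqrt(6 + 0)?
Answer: -10 - sqrt(6)/12 ≈ -10.204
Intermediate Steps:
v = -12 (v = -4*3 = -12)
F = sqrt(6) ≈ 2.4495
L(l, u) = -1 - l/6 - l/u (L(l, u) = -1 - (l*(1/6) + l/u) = -1 - (l/6 + l/u) = -1 + (-l/6 - l/u) = -1 - l/6 - l/u)
9*(-1) + L(F, v) = 9*(-1) + (-1 - sqrt(6)/6 - 1*sqrt(6)/(-12)) = -9 + (-1 - sqrt(6)/6 - 1*sqrt(6)*(-1/12)) = -9 + (-1 - sqrt(6)/6 + sqrt(6)/12) = -9 + (-1 - sqrt(6)/12) = -10 - sqrt(6)/12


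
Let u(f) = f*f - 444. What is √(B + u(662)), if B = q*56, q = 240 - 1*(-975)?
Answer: 4*√31615 ≈ 711.22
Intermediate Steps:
q = 1215 (q = 240 + 975 = 1215)
u(f) = -444 + f² (u(f) = f² - 444 = -444 + f²)
B = 68040 (B = 1215*56 = 68040)
√(B + u(662)) = √(68040 + (-444 + 662²)) = √(68040 + (-444 + 438244)) = √(68040 + 437800) = √505840 = 4*√31615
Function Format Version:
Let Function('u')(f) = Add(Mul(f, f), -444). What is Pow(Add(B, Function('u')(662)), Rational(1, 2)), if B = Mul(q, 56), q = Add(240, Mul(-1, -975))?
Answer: Mul(4, Pow(31615, Rational(1, 2))) ≈ 711.22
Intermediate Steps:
q = 1215 (q = Add(240, 975) = 1215)
Function('u')(f) = Add(-444, Pow(f, 2)) (Function('u')(f) = Add(Pow(f, 2), -444) = Add(-444, Pow(f, 2)))
B = 68040 (B = Mul(1215, 56) = 68040)
Pow(Add(B, Function('u')(662)), Rational(1, 2)) = Pow(Add(68040, Add(-444, Pow(662, 2))), Rational(1, 2)) = Pow(Add(68040, Add(-444, 438244)), Rational(1, 2)) = Pow(Add(68040, 437800), Rational(1, 2)) = Pow(505840, Rational(1, 2)) = Mul(4, Pow(31615, Rational(1, 2)))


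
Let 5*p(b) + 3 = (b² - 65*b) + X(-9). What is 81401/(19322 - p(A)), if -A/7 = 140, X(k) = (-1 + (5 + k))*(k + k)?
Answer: -407005/927577 ≈ -0.43878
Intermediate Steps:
X(k) = 2*k*(4 + k) (X(k) = (4 + k)*(2*k) = 2*k*(4 + k))
A = -980 (A = -7*140 = -980)
p(b) = 87/5 - 13*b + b²/5 (p(b) = -⅗ + ((b² - 65*b) + 2*(-9)*(4 - 9))/5 = -⅗ + ((b² - 65*b) + 2*(-9)*(-5))/5 = -⅗ + ((b² - 65*b) + 90)/5 = -⅗ + (90 + b² - 65*b)/5 = -⅗ + (18 - 13*b + b²/5) = 87/5 - 13*b + b²/5)
81401/(19322 - p(A)) = 81401/(19322 - (87/5 - 13*(-980) + (⅕)*(-980)²)) = 81401/(19322 - (87/5 + 12740 + (⅕)*960400)) = 81401/(19322 - (87/5 + 12740 + 192080)) = 81401/(19322 - 1*1024187/5) = 81401/(19322 - 1024187/5) = 81401/(-927577/5) = 81401*(-5/927577) = -407005/927577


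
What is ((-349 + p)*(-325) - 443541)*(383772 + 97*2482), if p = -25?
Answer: -201091751266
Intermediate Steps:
((-349 + p)*(-325) - 443541)*(383772 + 97*2482) = ((-349 - 25)*(-325) - 443541)*(383772 + 97*2482) = (-374*(-325) - 443541)*(383772 + 240754) = (121550 - 443541)*624526 = -321991*624526 = -201091751266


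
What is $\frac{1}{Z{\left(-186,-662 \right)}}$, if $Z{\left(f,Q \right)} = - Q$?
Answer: $\frac{1}{662} \approx 0.0015106$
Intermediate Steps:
$\frac{1}{Z{\left(-186,-662 \right)}} = \frac{1}{\left(-1\right) \left(-662\right)} = \frac{1}{662}$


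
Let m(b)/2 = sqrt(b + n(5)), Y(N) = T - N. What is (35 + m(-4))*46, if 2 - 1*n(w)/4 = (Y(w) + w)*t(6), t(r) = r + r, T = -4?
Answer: 2898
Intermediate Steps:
t(r) = 2*r
Y(N) = -4 - N
n(w) = 200 (n(w) = 8 - 4*((-4 - w) + w)*2*6 = 8 - (-16)*12 = 8 - 4*(-48) = 8 + 192 = 200)
m(b) = 2*sqrt(200 + b) (m(b) = 2*sqrt(b + 200) = 2*sqrt(200 + b))
(35 + m(-4))*46 = (35 + 2*sqrt(200 - 4))*46 = (35 + 2*sqrt(196))*46 = (35 + 2*14)*46 = (35 + 28)*46 = 63*46 = 2898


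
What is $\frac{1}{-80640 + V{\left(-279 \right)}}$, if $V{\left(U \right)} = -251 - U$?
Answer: $- \frac{1}{80612} \approx -1.2405 \cdot 10^{-5}$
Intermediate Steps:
$\frac{1}{-80640 + V{\left(-279 \right)}} = \frac{1}{-80640 - -28} = \frac{1}{-80640 + \left(-251 + 279\right)} = \frac{1}{-80640 + 28} = \frac{1}{-80612} = - \frac{1}{80612}$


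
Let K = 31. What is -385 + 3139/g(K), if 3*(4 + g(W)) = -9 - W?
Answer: -29437/52 ≈ -566.10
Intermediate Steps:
g(W) = -7 - W/3 (g(W) = -4 + (-9 - W)/3 = -4 + (-3 - W/3) = -7 - W/3)
-385 + 3139/g(K) = -385 + 3139/(-7 - ⅓*31) = -385 + 3139/(-7 - 31/3) = -385 + 3139/(-52/3) = -385 + 3139*(-3/52) = -385 - 9417/52 = -29437/52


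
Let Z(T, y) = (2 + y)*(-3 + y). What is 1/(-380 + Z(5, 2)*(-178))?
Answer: 1/332 ≈ 0.0030120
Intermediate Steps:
Z(T, y) = (-3 + y)*(2 + y)
1/(-380 + Z(5, 2)*(-178)) = 1/(-380 + (-6 + 2**2 - 1*2)*(-178)) = 1/(-380 + (-6 + 4 - 2)*(-178)) = 1/(-380 - 4*(-178)) = 1/(-380 + 712) = 1/332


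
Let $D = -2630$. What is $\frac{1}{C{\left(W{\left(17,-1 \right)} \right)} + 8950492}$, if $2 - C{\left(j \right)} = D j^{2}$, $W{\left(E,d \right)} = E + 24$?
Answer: $\frac{1}{13371524} \approx 7.4786 \cdot 10^{-8}$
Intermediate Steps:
$W{\left(E,d \right)} = 24 + E$
$C{\left(j \right)} = 2 + 2630 j^{2}$ ($C{\left(j \right)} = 2 - - 2630 j^{2} = 2 + 2630 j^{2}$)
$\frac{1}{C{\left(W{\left(17,-1 \right)} \right)} + 8950492} = \frac{1}{\left(2 + 2630 \left(24 + 17\right)^{2}\right) + 8950492} = \frac{1}{\left(2 + 2630 \cdot 41^{2}\right) + 8950492} = \frac{1}{\left(2 + 2630 \cdot 1681\right) + 8950492} = \frac{1}{\left(2 + 4421030\right) + 8950492} = \frac{1}{4421032 + 8950492} = \frac{1}{13371524}$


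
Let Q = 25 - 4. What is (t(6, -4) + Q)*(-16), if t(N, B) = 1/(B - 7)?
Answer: -3680/11 ≈ -334.55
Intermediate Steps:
t(N, B) = 1/(-7 + B)
Q = 21
(t(6, -4) + Q)*(-16) = (1/(-7 - 4) + 21)*(-16) = (1/(-11) + 21)*(-16) = (-1/11 + 21)*(-16) = (230/11)*(-16) = -3680/11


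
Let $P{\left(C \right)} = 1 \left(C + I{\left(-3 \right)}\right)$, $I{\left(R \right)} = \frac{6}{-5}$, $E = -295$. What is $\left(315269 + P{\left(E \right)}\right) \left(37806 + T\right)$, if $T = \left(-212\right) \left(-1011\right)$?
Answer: $\frac{397083059232}{5} \approx 7.9417 \cdot 10^{10}$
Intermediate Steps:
$T = 214332$
$I{\left(R \right)} = - \frac{6}{5}$ ($I{\left(R \right)} = 6 \left(- \frac{1}{5}\right) = - \frac{6}{5}$)
$P{\left(C \right)} = - \frac{6}{5} + C$ ($P{\left(C \right)} = 1 \left(C - \frac{6}{5}\right) = 1 \left(- \frac{6}{5} + C\right) = - \frac{6}{5} + C$)
$\left(315269 + P{\left(E \right)}\right) \left(37806 + T\right) = \left(315269 - \frac{1481}{5}\right) \left(37806 + 214332\right) = \left(315269 - \frac{1481}{5}\right) 252138 = \frac{1574864}{5} \cdot 252138 = \frac{397083059232}{5}$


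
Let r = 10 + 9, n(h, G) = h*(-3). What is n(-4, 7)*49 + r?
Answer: 607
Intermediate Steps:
n(h, G) = -3*h
r = 19
n(-4, 7)*49 + r = -3*(-4)*49 + 19 = 12*49 + 19 = 588 + 19 = 607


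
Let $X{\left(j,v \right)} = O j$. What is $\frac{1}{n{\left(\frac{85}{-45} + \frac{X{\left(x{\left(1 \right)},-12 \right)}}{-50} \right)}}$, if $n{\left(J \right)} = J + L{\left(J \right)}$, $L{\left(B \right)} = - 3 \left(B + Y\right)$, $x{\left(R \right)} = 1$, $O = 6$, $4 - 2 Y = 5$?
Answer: $\frac{450}{2483} \approx 0.18123$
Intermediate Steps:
$Y = - \frac{1}{2}$ ($Y = 2 - \frac{5}{2} = - \frac{1}{2} \approx -0.5$)
$L{\left(B \right)} = \frac{3}{2} - 3 B$ ($L{\left(B \right)} = - 3 \left(B - \frac{1}{2}\right) = - 3 \left(- \frac{1}{2} + B\right) = \frac{3}{2} - 3 B$)
$X{\left(j,v \right)} = 6 j$
$n{\left(J \right)} = \frac{3}{2} - 2 J$ ($n{\left(J \right)} = J - \left(- \frac{3}{2} + 3 J\right) = \frac{3}{2} - 2 J$)
$\frac{1}{n{\left(\frac{85}{-45} + \frac{X{\left(x{\left(1 \right)},-12 \right)}}{-50} \right)}} = \frac{1}{\frac{3}{2} - 2 \left(\frac{85}{-45} + \frac{6 \cdot 1}{-50}\right)} = \frac{1}{\frac{3}{2} - 2 \left(85 \left(- \frac{1}{45}\right) + 6 \left(- \frac{1}{50}\right)\right)} = \frac{1}{\frac{3}{2} - 2 \left(- \frac{17}{9} - \frac{3}{25}\right)} = \frac{1}{\frac{3}{2} - - \frac{904}{225}} = \frac{1}{\frac{3}{2} + \frac{904}{225}} = \frac{1}{\frac{2483}{450}} = \frac{450}{2483}$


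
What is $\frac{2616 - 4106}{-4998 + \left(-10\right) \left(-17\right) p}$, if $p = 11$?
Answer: $\frac{745}{1564} \approx 0.47634$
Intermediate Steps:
$\frac{2616 - 4106}{-4998 + \left(-10\right) \left(-17\right) p} = \frac{2616 - 4106}{-4998 + \left(-10\right) \left(-17\right) 11} = - \frac{1490}{-4998 + 170 \cdot 11} = - \frac{1490}{-4998 + 1870} = - \frac{1490}{-3128} = \left(-1490\right) \left(- \frac{1}{3128}\right) = \frac{745}{1564}$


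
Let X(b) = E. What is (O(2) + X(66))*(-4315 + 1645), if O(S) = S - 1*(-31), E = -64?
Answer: 82770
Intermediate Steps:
O(S) = 31 + S (O(S) = S + 31 = 31 + S)
X(b) = -64
(O(2) + X(66))*(-4315 + 1645) = ((31 + 2) - 64)*(-4315 + 1645) = (33 - 64)*(-2670) = -31*(-2670) = 82770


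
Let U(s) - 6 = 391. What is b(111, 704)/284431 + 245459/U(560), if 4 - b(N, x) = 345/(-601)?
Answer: 41959506537582/67864383307 ≈ 618.28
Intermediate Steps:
b(N, x) = 2749/601 (b(N, x) = 4 - 345/(-601) = 4 - 345*(-1)/601 = 4 - 1*(-345/601) = 4 + 345/601 = 2749/601)
U(s) = 397 (U(s) = 6 + 391 = 397)
b(111, 704)/284431 + 245459/U(560) = (2749/601)/284431 + 245459/397 = (2749/601)*(1/284431) + 245459*(1/397) = 2749/170943031 + 245459/397 = 41959506537582/67864383307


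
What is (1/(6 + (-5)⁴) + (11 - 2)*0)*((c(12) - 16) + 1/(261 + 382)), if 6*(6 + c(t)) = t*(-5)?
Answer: -20575/405733 ≈ -0.050711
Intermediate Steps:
c(t) = -6 - 5*t/6 (c(t) = -6 + (t*(-5))/6 = -6 + (-5*t)/6 = -6 - 5*t/6)
(1/(6 + (-5)⁴) + (11 - 2)*0)*((c(12) - 16) + 1/(261 + 382)) = (1/(6 + (-5)⁴) + (11 - 2)*0)*(((-6 - ⅚*12) - 16) + 1/(261 + 382)) = (1/(6 + 625) + 9*0)*(((-6 - 10) - 16) + 1/643) = (1/631 + 0)*((-16 - 16) + 1/643) = (1/631 + 0)*(-32 + 1/643) = (1/631)*(-20575/643) = -20575/405733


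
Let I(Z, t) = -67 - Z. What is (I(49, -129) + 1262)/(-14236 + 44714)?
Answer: 573/15239 ≈ 0.037601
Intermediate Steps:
(I(49, -129) + 1262)/(-14236 + 44714) = ((-67 - 1*49) + 1262)/(-14236 + 44714) = ((-67 - 49) + 1262)/30478 = (-116 + 1262)*(1/30478) = 1146*(1/30478) = 573/15239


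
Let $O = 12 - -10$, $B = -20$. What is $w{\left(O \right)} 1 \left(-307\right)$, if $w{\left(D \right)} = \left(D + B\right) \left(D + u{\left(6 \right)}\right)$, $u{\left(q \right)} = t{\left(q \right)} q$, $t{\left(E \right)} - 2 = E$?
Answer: $-42980$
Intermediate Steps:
$t{\left(E \right)} = 2 + E$
$O = 22$ ($O = 12 + 10 = 22$)
$u{\left(q \right)} = q \left(2 + q\right)$ ($u{\left(q \right)} = \left(2 + q\right) q = q \left(2 + q\right)$)
$w{\left(D \right)} = \left(-20 + D\right) \left(48 + D\right)$ ($w{\left(D \right)} = \left(D - 20\right) \left(D + 6 \left(2 + 6\right)\right) = \left(-20 + D\right) \left(D + 6 \cdot 8\right) = \left(-20 + D\right) \left(D + 48\right) = \left(-20 + D\right) \left(48 + D\right)$)
$w{\left(O \right)} 1 \left(-307\right) = \left(-960 + 22^{2} + 28 \cdot 22\right) 1 \left(-307\right) = \left(-960 + 484 + 616\right) \left(-307\right) = 140 \left(-307\right) = -42980$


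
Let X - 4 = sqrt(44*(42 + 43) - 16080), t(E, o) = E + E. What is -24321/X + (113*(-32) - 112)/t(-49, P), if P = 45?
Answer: 4566167/151361 + 24321*I*sqrt(3085)/6178 ≈ 30.167 + 218.66*I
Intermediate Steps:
t(E, o) = 2*E
X = 4 + 2*I*sqrt(3085) (X = 4 + sqrt(44*(42 + 43) - 16080) = 4 + sqrt(44*85 - 16080) = 4 + sqrt(3740 - 16080) = 4 + sqrt(-12340) = 4 + 2*I*sqrt(3085) ≈ 4.0 + 111.09*I)
-24321/X + (113*(-32) - 112)/t(-49, P) = -24321/(4 + 2*I*sqrt(3085)) + (113*(-32) - 112)/((2*(-49))) = -24321/(4 + 2*I*sqrt(3085)) + (-3616 - 112)/(-98) = -24321/(4 + 2*I*sqrt(3085)) - 3728*(-1/98) = -24321/(4 + 2*I*sqrt(3085)) + 1864/49 = 1864/49 - 24321/(4 + 2*I*sqrt(3085))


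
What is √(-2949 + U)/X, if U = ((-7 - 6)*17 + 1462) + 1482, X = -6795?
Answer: -I*√226/6795 ≈ -0.0022124*I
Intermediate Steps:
U = 2723 (U = (-13*17 + 1462) + 1482 = (-221 + 1462) + 1482 = 1241 + 1482 = 2723)
√(-2949 + U)/X = √(-2949 + 2723)/(-6795) = √(-226)*(-1/6795) = (I*√226)*(-1/6795) = -I*√226/6795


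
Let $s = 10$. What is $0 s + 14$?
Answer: $14$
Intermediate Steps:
$0 s + 14 = 0 \cdot 10 + 14 = 0 + 14 = 14$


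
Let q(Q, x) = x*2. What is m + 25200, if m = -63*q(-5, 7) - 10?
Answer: 24308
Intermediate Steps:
q(Q, x) = 2*x
m = -892 (m = -126*7 - 10 = -63*14 - 10 = -882 - 10 = -892)
m + 25200 = -892 + 25200 = 24308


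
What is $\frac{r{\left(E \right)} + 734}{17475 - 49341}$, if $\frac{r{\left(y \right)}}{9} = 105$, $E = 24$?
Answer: $- \frac{1679}{31866} \approx -0.052689$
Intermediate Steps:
$r{\left(y \right)} = 945$ ($r{\left(y \right)} = 9 \cdot 105 = 945$)
$\frac{r{\left(E \right)} + 734}{17475 - 49341} = \frac{945 + 734}{17475 - 49341} = \frac{1679}{-31866} = 1679 \left(- \frac{1}{31866}\right) = - \frac{1679}{31866}$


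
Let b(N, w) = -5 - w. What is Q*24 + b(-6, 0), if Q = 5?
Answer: 115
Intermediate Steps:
Q*24 + b(-6, 0) = 5*24 + (-5 - 1*0) = 120 + (-5 + 0) = 120 - 5 = 115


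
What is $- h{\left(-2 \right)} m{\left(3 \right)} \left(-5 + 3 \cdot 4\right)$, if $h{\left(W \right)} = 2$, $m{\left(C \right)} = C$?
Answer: $-42$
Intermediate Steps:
$- h{\left(-2 \right)} m{\left(3 \right)} \left(-5 + 3 \cdot 4\right) = - 2 \cdot 3 \left(-5 + 3 \cdot 4\right) = - 6 \left(-5 + 12\right) = - 6 \cdot 7 = \left(-1\right) 42 = -42$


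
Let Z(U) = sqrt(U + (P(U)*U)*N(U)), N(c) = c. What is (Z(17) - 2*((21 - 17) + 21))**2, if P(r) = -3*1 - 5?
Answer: 205 - 300*I*sqrt(255) ≈ 205.0 - 4790.6*I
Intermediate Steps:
P(r) = -8 (P(r) = -3 - 5 = -8)
Z(U) = sqrt(U - 8*U**2) (Z(U) = sqrt(U + (-8*U)*U) = sqrt(U - 8*U**2))
(Z(17) - 2*((21 - 17) + 21))**2 = (sqrt(17*(1 - 8*17)) - 2*((21 - 17) + 21))**2 = (sqrt(17*(1 - 136)) - 2*(4 + 21))**2 = (sqrt(17*(-135)) - 2*25)**2 = (sqrt(-2295) - 50)**2 = (3*I*sqrt(255) - 50)**2 = (-50 + 3*I*sqrt(255))**2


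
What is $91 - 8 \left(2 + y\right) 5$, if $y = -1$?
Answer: $51$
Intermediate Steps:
$91 - 8 \left(2 + y\right) 5 = 91 - 8 \left(2 - 1\right) 5 = 91 - 8 \cdot 1 \cdot 5 = 91 - 40 = 51$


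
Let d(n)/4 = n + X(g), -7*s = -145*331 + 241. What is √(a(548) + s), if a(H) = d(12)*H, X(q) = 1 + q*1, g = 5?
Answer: 3*√5142 ≈ 215.12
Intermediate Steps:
X(q) = 1 + q
s = 6822 (s = -(-145*331 + 241)/7 = -(-47995 + 241)/7 = -⅐*(-47754) = 6822)
d(n) = 24 + 4*n (d(n) = 4*(n + (1 + 5)) = 4*(n + 6) = 4*(6 + n) = 24 + 4*n)
a(H) = 72*H (a(H) = (24 + 4*12)*H = (24 + 48)*H = 72*H)
√(a(548) + s) = √(72*548 + 6822) = √(39456 + 6822) = √46278 = 3*√5142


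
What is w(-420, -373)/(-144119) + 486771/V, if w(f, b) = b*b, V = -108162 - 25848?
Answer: -29599209013/6437795730 ≈ -4.5977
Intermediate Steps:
V = -134010
w(f, b) = b²
w(-420, -373)/(-144119) + 486771/V = (-373)²/(-144119) + 486771/(-134010) = 139129*(-1/144119) + 486771*(-1/134010) = -139129/144119 - 162257/44670 = -29599209013/6437795730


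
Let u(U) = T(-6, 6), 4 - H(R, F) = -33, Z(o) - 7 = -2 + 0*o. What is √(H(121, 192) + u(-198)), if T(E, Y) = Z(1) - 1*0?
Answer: √42 ≈ 6.4807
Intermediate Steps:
Z(o) = 5 (Z(o) = 7 + (-2 + 0*o) = 7 + (-2 + 0) = 7 - 2 = 5)
H(R, F) = 37 (H(R, F) = 4 - 1*(-33) = 4 + 33 = 37)
T(E, Y) = 5 (T(E, Y) = 5 - 1*0 = 5 + 0 = 5)
u(U) = 5
√(H(121, 192) + u(-198)) = √(37 + 5) = √42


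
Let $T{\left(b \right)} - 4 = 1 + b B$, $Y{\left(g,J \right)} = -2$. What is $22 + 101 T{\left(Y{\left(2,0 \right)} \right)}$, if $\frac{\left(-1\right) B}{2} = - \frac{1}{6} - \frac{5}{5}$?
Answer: $\frac{167}{3} \approx 55.667$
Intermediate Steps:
$B = \frac{7}{3}$ ($B = - 2 \left(- \frac{1}{6} - \frac{5}{5}\right) = - 2 \left(\left(-1\right) \frac{1}{6} - 1\right) = - 2 \left(- \frac{1}{6} - 1\right) = \left(-2\right) \left(- \frac{7}{6}\right) = \frac{7}{3} \approx 2.3333$)
$T{\left(b \right)} = 5 + \frac{7 b}{3}$ ($T{\left(b \right)} = 4 + \left(1 + b \frac{7}{3}\right) = 4 + \left(1 + \frac{7 b}{3}\right) = 5 + \frac{7 b}{3}$)
$22 + 101 T{\left(Y{\left(2,0 \right)} \right)} = 22 + 101 \left(5 + \frac{7}{3} \left(-2\right)\right) = 22 + 101 \left(5 - \frac{14}{3}\right) = 22 + 101 \cdot \frac{1}{3} = 22 + \frac{101}{3} = \frac{167}{3}$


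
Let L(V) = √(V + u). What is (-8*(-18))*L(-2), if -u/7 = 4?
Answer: 144*I*√30 ≈ 788.72*I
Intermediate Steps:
u = -28 (u = -7*4 = -28)
L(V) = √(-28 + V) (L(V) = √(V - 28) = √(-28 + V))
(-8*(-18))*L(-2) = (-8*(-18))*√(-28 - 2) = 144*√(-30) = 144*(I*√30) = 144*I*√30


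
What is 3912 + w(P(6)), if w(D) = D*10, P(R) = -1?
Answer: 3902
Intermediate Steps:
w(D) = 10*D
3912 + w(P(6)) = 3912 + 10*(-1) = 3912 - 10 = 3902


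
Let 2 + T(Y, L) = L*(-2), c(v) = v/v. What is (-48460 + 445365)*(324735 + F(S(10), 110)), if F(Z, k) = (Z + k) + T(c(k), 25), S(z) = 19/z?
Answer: 257825439569/2 ≈ 1.2891e+11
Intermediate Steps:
c(v) = 1
T(Y, L) = -2 - 2*L (T(Y, L) = -2 + L*(-2) = -2 - 2*L)
F(Z, k) = -52 + Z + k (F(Z, k) = (Z + k) + (-2 - 2*25) = (Z + k) + (-2 - 50) = (Z + k) - 52 = -52 + Z + k)
(-48460 + 445365)*(324735 + F(S(10), 110)) = (-48460 + 445365)*(324735 + (-52 + 19/10 + 110)) = 396905*(324735 + (-52 + 19*(1/10) + 110)) = 396905*(324735 + (-52 + 19/10 + 110)) = 396905*(324735 + 599/10) = 396905*(3247949/10) = 257825439569/2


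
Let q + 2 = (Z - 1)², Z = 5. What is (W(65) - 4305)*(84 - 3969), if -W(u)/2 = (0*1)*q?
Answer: 16724925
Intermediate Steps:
q = 14 (q = -2 + (5 - 1)² = -2 + 4² = -2 + 16 = 14)
W(u) = 0 (W(u) = -2*0*1*14 = -0*14 = -2*0 = 0)
(W(65) - 4305)*(84 - 3969) = (0 - 4305)*(84 - 3969) = -4305*(-3885) = 16724925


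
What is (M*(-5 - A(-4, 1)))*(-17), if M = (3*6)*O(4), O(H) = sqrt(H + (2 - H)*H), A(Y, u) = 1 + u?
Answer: 4284*I ≈ 4284.0*I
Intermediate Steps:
O(H) = sqrt(H + H*(2 - H))
M = 36*I (M = (3*6)*sqrt(4*(3 - 1*4)) = 18*sqrt(4*(3 - 4)) = 18*sqrt(4*(-1)) = 18*sqrt(-4) = 18*(2*I) = 36*I ≈ 36.0*I)
(M*(-5 - A(-4, 1)))*(-17) = ((36*I)*(-5 - (1 + 1)))*(-17) = ((36*I)*(-5 - 1*2))*(-17) = ((36*I)*(-5 - 2))*(-17) = ((36*I)*(-7))*(-17) = -252*I*(-17) = 4284*I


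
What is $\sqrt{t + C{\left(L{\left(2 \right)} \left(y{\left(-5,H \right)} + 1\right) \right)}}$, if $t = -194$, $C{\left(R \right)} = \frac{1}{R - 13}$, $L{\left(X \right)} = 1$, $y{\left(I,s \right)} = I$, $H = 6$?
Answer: $\frac{i \sqrt{56083}}{17} \approx 13.93 i$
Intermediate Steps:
$C{\left(R \right)} = \frac{1}{-13 + R}$
$\sqrt{t + C{\left(L{\left(2 \right)} \left(y{\left(-5,H \right)} + 1\right) \right)}} = \sqrt{-194 + \frac{1}{-13 + 1 \left(-5 + 1\right)}} = \sqrt{-194 + \frac{1}{-13 + 1 \left(-4\right)}} = \sqrt{-194 + \frac{1}{-13 - 4}} = \sqrt{-194 + \frac{1}{-17}} = \sqrt{-194 - \frac{1}{17}} = \sqrt{- \frac{3299}{17}} = \frac{i \sqrt{56083}}{17}$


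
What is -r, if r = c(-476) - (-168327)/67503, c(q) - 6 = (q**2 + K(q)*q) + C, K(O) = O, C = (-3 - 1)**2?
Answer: -10196924283/22501 ≈ -4.5318e+5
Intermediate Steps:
C = 16 (C = (-4)**2 = 16)
c(q) = 22 + 2*q**2 (c(q) = 6 + ((q**2 + q*q) + 16) = 6 + ((q**2 + q**2) + 16) = 6 + (2*q**2 + 16) = 6 + (16 + 2*q**2) = 22 + 2*q**2)
r = 10196924283/22501 (r = (22 + 2*(-476)**2) - (-168327)/67503 = (22 + 2*226576) - (-168327)/67503 = (22 + 453152) - 1*(-56109/22501) = 453174 + 56109/22501 = 10196924283/22501 ≈ 4.5318e+5)
-r = -1*10196924283/22501 = -10196924283/22501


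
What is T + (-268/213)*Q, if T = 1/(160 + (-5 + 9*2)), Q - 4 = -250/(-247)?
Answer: -57346021/9101703 ≈ -6.3006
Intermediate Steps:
Q = 1238/247 (Q = 4 - 250/(-247) = 4 - 250*(-1/247) = 4 + 250/247 = 1238/247 ≈ 5.0121)
T = 1/173 (T = 1/(160 + (-5 + 18)) = 1/(160 + 13) = 1/173 ≈ 0.0057803)
T + (-268/213)*Q = 1/173 - 268/213*(1238/247) = 1/173 - 268*1/213*(1238/247) = 1/173 - 268/213*1238/247 = 1/173 - 331784/52611 = -57346021/9101703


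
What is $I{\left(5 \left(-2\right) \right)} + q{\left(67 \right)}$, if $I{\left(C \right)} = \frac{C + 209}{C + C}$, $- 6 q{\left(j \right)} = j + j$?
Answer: $- \frac{1937}{60} \approx -32.283$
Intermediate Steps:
$q{\left(j \right)} = - \frac{j}{3}$ ($q{\left(j \right)} = - \frac{j + j}{6} = - \frac{2 j}{6} = - \frac{j}{3}$)
$I{\left(C \right)} = \frac{209 + C}{2 C}$
$I{\left(5 \left(-2\right) \right)} + q{\left(67 \right)} = \frac{209 + 5 \left(-2\right)}{2 \cdot 5 \left(-2\right)} - \frac{67}{3} = \frac{209 - 10}{2 \left(-10\right)} - \frac{67}{3} = \frac{1}{2} \left(- \frac{1}{10}\right) 199 - \frac{67}{3} = - \frac{199}{20} - \frac{67}{3} = - \frac{1937}{60}$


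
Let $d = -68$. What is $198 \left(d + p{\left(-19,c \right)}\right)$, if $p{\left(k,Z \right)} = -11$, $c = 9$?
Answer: $-15642$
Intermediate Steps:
$198 \left(d + p{\left(-19,c \right)}\right) = 198 \left(-68 - 11\right) = 198 \left(-79\right) = -15642$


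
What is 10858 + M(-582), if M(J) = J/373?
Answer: 4049452/373 ≈ 10856.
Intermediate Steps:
M(J) = J/373 (M(J) = J*(1/373) = J/373)
10858 + M(-582) = 10858 + (1/373)*(-582) = 10858 - 582/373 = 4049452/373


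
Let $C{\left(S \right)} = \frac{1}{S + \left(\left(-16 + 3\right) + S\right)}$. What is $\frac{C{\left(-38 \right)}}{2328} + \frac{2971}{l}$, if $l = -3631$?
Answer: $- \frac{615571063}{752314152} \approx -0.81824$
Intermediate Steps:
$C{\left(S \right)} = \frac{1}{-13 + 2 S}$ ($C{\left(S \right)} = \frac{1}{S + \left(-13 + S\right)} = \frac{1}{-13 + 2 S}$)
$\frac{C{\left(-38 \right)}}{2328} + \frac{2971}{l} = \frac{1}{\left(-13 + 2 \left(-38\right)\right) 2328} + \frac{2971}{-3631} = \frac{1}{-13 - 76} \cdot \frac{1}{2328} + 2971 \left(- \frac{1}{3631}\right) = \frac{1}{-89} \cdot \frac{1}{2328} - \frac{2971}{3631} = \left(- \frac{1}{89}\right) \frac{1}{2328} - \frac{2971}{3631} = - \frac{1}{207192} - \frac{2971}{3631} = - \frac{615571063}{752314152}$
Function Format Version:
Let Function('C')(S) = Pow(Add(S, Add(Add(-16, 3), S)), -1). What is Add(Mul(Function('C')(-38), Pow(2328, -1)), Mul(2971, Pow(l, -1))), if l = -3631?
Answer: Rational(-615571063, 752314152) ≈ -0.81824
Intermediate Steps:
Function('C')(S) = Pow(Add(-13, Mul(2, S)), -1) (Function('C')(S) = Pow(Add(S, Add(-13, S)), -1) = Pow(Add(-13, Mul(2, S)), -1))
Add(Mul(Function('C')(-38), Pow(2328, -1)), Mul(2971, Pow(l, -1))) = Add(Mul(Pow(Add(-13, Mul(2, -38)), -1), Pow(2328, -1)), Mul(2971, Pow(-3631, -1))) = Add(Mul(Pow(Add(-13, -76), -1), Rational(1, 2328)), Mul(2971, Rational(-1, 3631))) = Add(Mul(Pow(-89, -1), Rational(1, 2328)), Rational(-2971, 3631)) = Add(Mul(Rational(-1, 89), Rational(1, 2328)), Rational(-2971, 3631)) = Add(Rational(-1, 207192), Rational(-2971, 3631)) = Rational(-615571063, 752314152)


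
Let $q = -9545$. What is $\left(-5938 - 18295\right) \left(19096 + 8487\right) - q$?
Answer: $-668409294$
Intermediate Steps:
$\left(-5938 - 18295\right) \left(19096 + 8487\right) - q = \left(-5938 - 18295\right) \left(19096 + 8487\right) - -9545 = \left(-24233\right) 27583 + 9545 = -668418839 + 9545 = -668409294$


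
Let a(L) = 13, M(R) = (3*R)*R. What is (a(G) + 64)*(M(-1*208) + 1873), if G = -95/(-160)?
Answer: 10138205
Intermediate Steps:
M(R) = 3*R²
G = 19/32 (G = -95*(-1/160) = 19/32 ≈ 0.59375)
(a(G) + 64)*(M(-1*208) + 1873) = (13 + 64)*(3*(-1*208)² + 1873) = 77*(3*(-208)² + 1873) = 77*(3*43264 + 1873) = 77*(129792 + 1873) = 77*131665 = 10138205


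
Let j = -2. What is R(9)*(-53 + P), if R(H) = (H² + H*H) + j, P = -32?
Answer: -13600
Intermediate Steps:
R(H) = -2 + 2*H² (R(H) = (H² + H*H) - 2 = (H² + H²) - 2 = 2*H² - 2 = -2 + 2*H²)
R(9)*(-53 + P) = (-2 + 2*9²)*(-53 - 32) = (-2 + 2*81)*(-85) = (-2 + 162)*(-85) = 160*(-85) = -13600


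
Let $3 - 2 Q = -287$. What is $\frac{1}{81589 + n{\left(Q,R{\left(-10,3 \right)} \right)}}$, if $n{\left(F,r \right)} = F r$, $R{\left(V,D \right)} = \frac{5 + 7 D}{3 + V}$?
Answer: $\frac{7}{567353} \approx 1.2338 \cdot 10^{-5}$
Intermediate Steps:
$R{\left(V,D \right)} = \frac{5 + 7 D}{3 + V}$
$Q = 145$ ($Q = \frac{3}{2} - - \frac{287}{2} = \frac{3}{2} + \frac{287}{2} = 145$)
$\frac{1}{81589 + n{\left(Q,R{\left(-10,3 \right)} \right)}} = \frac{1}{81589 + 145 \frac{5 + 7 \cdot 3}{3 - 10}} = \frac{1}{81589 + 145 \frac{5 + 21}{-7}} = \frac{1}{81589 + 145 \left(\left(- \frac{1}{7}\right) 26\right)} = \frac{1}{81589 + 145 \left(- \frac{26}{7}\right)} = \frac{1}{81589 - \frac{3770}{7}} = \frac{1}{\frac{567353}{7}} = \frac{7}{567353}$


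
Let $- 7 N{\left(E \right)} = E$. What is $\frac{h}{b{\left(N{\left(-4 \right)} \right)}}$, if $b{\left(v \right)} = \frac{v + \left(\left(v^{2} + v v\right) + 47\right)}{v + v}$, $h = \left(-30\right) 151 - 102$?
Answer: $- \frac{259392}{2363} \approx -109.77$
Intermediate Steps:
$N{\left(E \right)} = - \frac{E}{7}$
$h = -4632$ ($h = -4530 - 102 = -4632$)
$b{\left(v \right)} = \frac{47 + v + 2 v^{2}}{2 v}$ ($b{\left(v \right)} = \frac{v + \left(\left(v^{2} + v^{2}\right) + 47\right)}{2 v} = \left(v + \left(2 v^{2} + 47\right)\right) \frac{1}{2 v} = \left(v + \left(47 + 2 v^{2}\right)\right) \frac{1}{2 v} = \left(47 + v + 2 v^{2}\right) \frac{1}{2 v} = \frac{47 + v + 2 v^{2}}{2 v}$)
$\frac{h}{b{\left(N{\left(-4 \right)} \right)}} = - \frac{4632}{\frac{1}{2} - - \frac{4}{7} + \frac{47}{2 \left(\left(- \frac{1}{7}\right) \left(-4\right)\right)}} = - \frac{4632}{\frac{1}{2} + \frac{4}{7} + \frac{47}{2 \cdot \frac{4}{7}}} = - \frac{4632}{\frac{1}{2} + \frac{4}{7} + \frac{47}{2} \cdot \frac{7}{4}} = - \frac{4632}{\frac{1}{2} + \frac{4}{7} + \frac{329}{8}} = - \frac{4632}{\frac{2363}{56}} = \left(-4632\right) \frac{56}{2363} = - \frac{259392}{2363}$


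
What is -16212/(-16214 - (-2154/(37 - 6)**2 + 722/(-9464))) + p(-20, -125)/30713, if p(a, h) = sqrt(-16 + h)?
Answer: 73723291824/73721847079 + I*sqrt(141)/30713 ≈ 1.0 + 0.00038662*I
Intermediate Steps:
-16212/(-16214 - (-2154/(37 - 6)**2 + 722/(-9464))) + p(-20, -125)/30713 = -16212/(-16214 - (-2154/(37 - 6)**2 + 722/(-9464))) + sqrt(-16 - 125)/30713 = -16212/(-16214 - (-2154/(31**2) + 722*(-1/9464))) + sqrt(-141)*(1/30713) = -16212/(-16214 - (-2154/961 - 361/4732)) + (I*sqrt(141))*(1/30713) = -16212/(-16214 - (-2154*1/961 - 361/4732)) + I*sqrt(141)/30713 = -16212/(-16214 - (-2154/961 - 361/4732)) + I*sqrt(141)/30713 = -16212/(-16214 - 1*(-10539649/4547452)) + I*sqrt(141)/30713 = -16212/(-16214 + 10539649/4547452) + I*sqrt(141)/30713 = -16212/(-73721847079/4547452) + I*sqrt(141)/30713 = -16212*(-4547452/73721847079) + I*sqrt(141)/30713 = 73723291824/73721847079 + I*sqrt(141)/30713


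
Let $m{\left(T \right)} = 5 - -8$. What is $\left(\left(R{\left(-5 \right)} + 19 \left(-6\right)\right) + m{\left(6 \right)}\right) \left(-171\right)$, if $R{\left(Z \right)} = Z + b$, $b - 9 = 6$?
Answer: $15561$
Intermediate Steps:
$b = 15$ ($b = 9 + 6 = 15$)
$R{\left(Z \right)} = 15 + Z$ ($R{\left(Z \right)} = Z + 15 = 15 + Z$)
$m{\left(T \right)} = 13$ ($m{\left(T \right)} = 5 + 8 = 13$)
$\left(\left(R{\left(-5 \right)} + 19 \left(-6\right)\right) + m{\left(6 \right)}\right) \left(-171\right) = \left(\left(\left(15 - 5\right) + 19 \left(-6\right)\right) + 13\right) \left(-171\right) = \left(\left(10 - 114\right) + 13\right) \left(-171\right) = \left(-104 + 13\right) \left(-171\right) = \left(-91\right) \left(-171\right) = 15561$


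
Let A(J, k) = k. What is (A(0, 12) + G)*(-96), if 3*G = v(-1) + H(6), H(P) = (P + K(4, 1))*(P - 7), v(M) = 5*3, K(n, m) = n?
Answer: -1312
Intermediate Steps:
v(M) = 15
H(P) = (-7 + P)*(4 + P) (H(P) = (P + 4)*(P - 7) = (4 + P)*(-7 + P) = (-7 + P)*(4 + P))
G = 5/3 (G = (15 + (-28 + 6**2 - 3*6))/3 = (15 + (-28 + 36 - 18))/3 = (15 - 10)/3 = (1/3)*5 = 5/3 ≈ 1.6667)
(A(0, 12) + G)*(-96) = (12 + 5/3)*(-96) = (41/3)*(-96) = -1312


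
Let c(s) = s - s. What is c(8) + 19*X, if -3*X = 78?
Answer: -494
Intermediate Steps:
X = -26 (X = -⅓*78 = -26)
c(s) = 0
c(8) + 19*X = 0 + 19*(-26) = 0 - 494 = -494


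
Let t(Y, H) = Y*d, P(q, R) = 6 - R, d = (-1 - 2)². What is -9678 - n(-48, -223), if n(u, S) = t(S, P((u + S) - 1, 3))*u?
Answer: -106014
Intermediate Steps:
d = 9 (d = (-3)² = 9)
t(Y, H) = 9*Y (t(Y, H) = Y*9 = 9*Y)
n(u, S) = 9*S*u (n(u, S) = (9*S)*u = 9*S*u)
-9678 - n(-48, -223) = -9678 - 9*(-223)*(-48) = -9678 - 1*96336 = -9678 - 96336 = -106014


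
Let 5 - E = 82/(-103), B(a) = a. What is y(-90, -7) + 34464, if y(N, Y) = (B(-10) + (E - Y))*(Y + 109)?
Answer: 3579168/103 ≈ 34749.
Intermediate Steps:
E = 597/103 (E = 5 - 82/(-103) = 5 - 82*(-1)/103 = 5 - 1*(-82/103) = 5 + 82/103 = 597/103 ≈ 5.7961)
y(N, Y) = (109 + Y)*(-433/103 - Y) (y(N, Y) = (-10 + (597/103 - Y))*(Y + 109) = (-433/103 - Y)*(109 + Y) = (109 + Y)*(-433/103 - Y))
y(-90, -7) + 34464 = (-47197/103 - 1*(-7)² - 11660/103*(-7)) + 34464 = (-47197/103 - 1*49 + 81620/103) + 34464 = (-47197/103 - 49 + 81620/103) + 34464 = 29376/103 + 34464 = 3579168/103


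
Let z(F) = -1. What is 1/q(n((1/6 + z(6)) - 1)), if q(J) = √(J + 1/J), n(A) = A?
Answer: -I*√10362/157 ≈ -0.64837*I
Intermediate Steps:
1/q(n((1/6 + z(6)) - 1)) = 1/(√(((1/6 - 1) - 1) + 1/((1/6 - 1) - 1))) = 1/(√(((⅙ - 1) - 1) + 1/((⅙ - 1) - 1))) = 1/(√((-⅚ - 1) + 1/(-⅚ - 1))) = 1/(√(-11/6 + 1/(-11/6))) = 1/(√(-11/6 - 6/11)) = 1/(√(-157/66)) = 1/(I*√10362/66) = -I*√10362/157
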